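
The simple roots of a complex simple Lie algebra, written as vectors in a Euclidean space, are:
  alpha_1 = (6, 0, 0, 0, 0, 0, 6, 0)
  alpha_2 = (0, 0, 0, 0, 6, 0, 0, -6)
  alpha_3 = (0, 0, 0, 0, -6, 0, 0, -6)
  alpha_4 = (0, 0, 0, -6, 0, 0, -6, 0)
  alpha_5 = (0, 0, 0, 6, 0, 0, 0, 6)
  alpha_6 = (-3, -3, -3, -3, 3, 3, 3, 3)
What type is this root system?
E6

Compute the Cartan integers a_ij = 2(alpha_i, alpha_j)/(alpha_j, alpha_j); the resulting 6x6 Cartan matrix is
[[2, 0, 0, -1, 0, 0], [0, 2, 0, 0, -1, 0], [0, 0, 2, 0, -1, -1], [-1, 0, 0, 2, -1, 0], [0, -1, -1, -1, 2, 0], [0, 0, -1, 0, 0, 2]].
All simple roots have the same length, so the diagram is simply laced. The associated Dynkin diagram is a chain of 5 nodes with one extra node attached to the third node from one end (E_6), so the type is E_6.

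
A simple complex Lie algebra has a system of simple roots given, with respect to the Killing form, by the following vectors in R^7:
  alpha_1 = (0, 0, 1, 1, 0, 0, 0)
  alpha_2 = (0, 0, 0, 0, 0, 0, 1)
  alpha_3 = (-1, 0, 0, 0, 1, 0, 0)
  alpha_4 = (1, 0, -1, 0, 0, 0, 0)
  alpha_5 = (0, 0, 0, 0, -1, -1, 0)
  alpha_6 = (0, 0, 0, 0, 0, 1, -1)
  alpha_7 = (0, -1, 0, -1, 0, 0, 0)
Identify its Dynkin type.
B_7

Compute the Cartan integers a_ij = 2(alpha_i, alpha_j)/(alpha_j, alpha_j); the resulting 7x7 Cartan matrix is
[[2, 0, 0, -1, 0, 0, -1], [0, 2, 0, 0, 0, -1, 0], [0, 0, 2, -1, -1, 0, 0], [-1, 0, -1, 2, 0, 0, 0], [0, 0, -1, 0, 2, -1, 0], [0, -2, 0, 0, -1, 2, 0], [-1, 0, 0, 0, 0, 0, 2]].
The roots have two lengths (squared-length ratio 2:1); the short ones are alpha_{2}. The associated Dynkin diagram is a chain of 7 nodes with a double edge at one end; the terminal node there is the unique short simple root (B_7), so the type is B_7 (the algebra so(15)).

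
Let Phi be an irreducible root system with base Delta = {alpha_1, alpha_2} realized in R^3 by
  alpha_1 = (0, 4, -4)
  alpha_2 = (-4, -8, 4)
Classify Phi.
Compute the Cartan integers a_ij = 2(alpha_i, alpha_j)/(alpha_j, alpha_j); the resulting 2x2 Cartan matrix is
[[2, -1], [-3, 2]].
The roots have two lengths (squared-length ratio 3:1); the short ones are alpha_{1}. The associated Dynkin diagram is two nodes joined by a triple edge (G_2), so the type is G_2.

G_2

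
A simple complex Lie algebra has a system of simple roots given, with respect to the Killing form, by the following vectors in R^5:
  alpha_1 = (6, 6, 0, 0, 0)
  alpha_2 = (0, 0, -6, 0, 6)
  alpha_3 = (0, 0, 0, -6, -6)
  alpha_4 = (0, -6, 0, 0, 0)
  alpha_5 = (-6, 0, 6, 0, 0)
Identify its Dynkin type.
B_5 (so(11))

Compute the Cartan integers a_ij = 2(alpha_i, alpha_j)/(alpha_j, alpha_j); the resulting 5x5 Cartan matrix is
[[2, 0, 0, -2, -1], [0, 2, -1, 0, -1], [0, -1, 2, 0, 0], [-1, 0, 0, 2, 0], [-1, -1, 0, 0, 2]].
The roots have two lengths (squared-length ratio 2:1); the short ones are alpha_{4}. The associated Dynkin diagram is a chain of 5 nodes with a double edge at one end; the terminal node there is the unique short simple root (B_5), so the type is B_5 (the algebra so(11)).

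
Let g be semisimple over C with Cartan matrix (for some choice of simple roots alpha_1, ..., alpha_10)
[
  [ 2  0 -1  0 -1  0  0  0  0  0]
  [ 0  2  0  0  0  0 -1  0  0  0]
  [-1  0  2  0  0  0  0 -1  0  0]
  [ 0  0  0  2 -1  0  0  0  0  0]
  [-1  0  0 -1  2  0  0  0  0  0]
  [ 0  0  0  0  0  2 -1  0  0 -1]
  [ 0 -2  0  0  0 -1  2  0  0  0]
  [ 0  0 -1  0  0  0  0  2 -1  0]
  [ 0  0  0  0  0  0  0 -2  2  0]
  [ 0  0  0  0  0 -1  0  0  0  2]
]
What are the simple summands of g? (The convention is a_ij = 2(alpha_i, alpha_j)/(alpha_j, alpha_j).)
B_4 (so(9)) ⊕ C_6 (sp(12))

The diagram associated to this matrix has two connected components: the simple roots {alpha_2, alpha_6, alpha_7, alpha_10} form a chain of 4 nodes with a double edge at one end; the terminal node there is the unique short simple root (B_4), and {alpha_1, alpha_3, alpha_4, alpha_5, alpha_8, alpha_9} form a chain of 6 nodes with a double edge at one end; the terminal node there is the unique long simple root (C_6). A semisimple Lie algebra decomposes uniquely as the direct sum of simple ideals, one per connected component of its Dynkin diagram, so g ≅ B_4 ⊕ C_6 (dimension 36 + 78 = 114).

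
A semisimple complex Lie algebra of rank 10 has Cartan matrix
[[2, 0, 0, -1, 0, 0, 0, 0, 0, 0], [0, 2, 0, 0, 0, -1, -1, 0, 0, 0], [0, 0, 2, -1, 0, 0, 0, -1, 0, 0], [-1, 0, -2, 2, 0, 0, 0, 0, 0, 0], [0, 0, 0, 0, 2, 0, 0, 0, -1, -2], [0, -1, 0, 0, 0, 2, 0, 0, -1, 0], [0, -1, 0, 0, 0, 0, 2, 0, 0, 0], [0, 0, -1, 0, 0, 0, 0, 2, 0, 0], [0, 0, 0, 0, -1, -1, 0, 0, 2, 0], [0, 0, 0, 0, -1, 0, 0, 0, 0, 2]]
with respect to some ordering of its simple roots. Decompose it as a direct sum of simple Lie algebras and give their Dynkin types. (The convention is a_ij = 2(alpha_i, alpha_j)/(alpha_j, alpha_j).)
B_6 (so(13)) + F_4

The diagram associated to this matrix has two connected components: the simple roots {alpha_2, alpha_5, alpha_6, alpha_7, alpha_9, alpha_10} form a chain of 6 nodes with a double edge at one end; the terminal node there is the unique short simple root (B_6), and {alpha_1, alpha_3, alpha_4, alpha_8} form a chain of 4 nodes with a double edge between the middle two (F_4). A semisimple Lie algebra decomposes uniquely as the direct sum of simple ideals, one per connected component of its Dynkin diagram, so g ≅ B_6 ⊕ F_4 (dimension 78 + 52 = 130).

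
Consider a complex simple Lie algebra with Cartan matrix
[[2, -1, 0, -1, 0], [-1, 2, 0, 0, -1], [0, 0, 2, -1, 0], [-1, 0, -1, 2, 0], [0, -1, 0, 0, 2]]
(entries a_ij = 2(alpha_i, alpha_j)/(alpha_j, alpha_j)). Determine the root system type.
A_5

The matrix has rank 5 with 2's on the diagonal. Reading the off-diagonal entries as Dynkin edges (a single edge where a_ij = a_ji = -1; a double or triple edge where a_ij * a_ji = 2 or 3), the diagram is a chain of 5 nodes with single edges (A_5). One simple-root ordering that puts it in standard form is (alpha_5, alpha_2, alpha_1, alpha_4, alpha_3). So the algebra is type A_5, i.e. sl(6).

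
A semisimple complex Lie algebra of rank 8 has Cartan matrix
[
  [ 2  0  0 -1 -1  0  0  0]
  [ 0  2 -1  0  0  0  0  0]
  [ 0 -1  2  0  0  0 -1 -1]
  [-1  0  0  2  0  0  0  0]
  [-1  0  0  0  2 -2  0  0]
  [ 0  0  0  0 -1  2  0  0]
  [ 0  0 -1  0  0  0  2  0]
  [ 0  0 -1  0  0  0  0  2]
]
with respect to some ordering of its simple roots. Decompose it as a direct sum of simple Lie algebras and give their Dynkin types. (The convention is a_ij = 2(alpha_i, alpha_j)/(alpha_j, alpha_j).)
The diagram associated to this matrix has two connected components: the simple roots {alpha_1, alpha_4, alpha_5, alpha_6} form a chain of 4 nodes with a double edge at one end; the terminal node there is the unique short simple root (B_4), and {alpha_2, alpha_3, alpha_7, alpha_8} form a chain of 2 nodes with a fork of two nodes at one end (D_4). A semisimple Lie algebra decomposes uniquely as the direct sum of simple ideals, one per connected component of its Dynkin diagram, so g ≅ B_4 ⊕ D_4 (dimension 36 + 28 = 64).

B_4 (so(9)) + D_4 (so(8))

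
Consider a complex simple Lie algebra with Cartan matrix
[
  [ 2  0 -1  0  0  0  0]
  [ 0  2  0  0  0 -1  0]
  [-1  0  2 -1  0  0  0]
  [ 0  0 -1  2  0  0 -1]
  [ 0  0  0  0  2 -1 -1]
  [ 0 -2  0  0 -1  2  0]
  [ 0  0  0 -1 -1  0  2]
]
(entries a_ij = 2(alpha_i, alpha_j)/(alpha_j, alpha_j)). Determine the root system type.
The matrix has rank 7 with 2's on the diagonal. Reading the off-diagonal entries as Dynkin edges (a single edge where a_ij = a_ji = -1; a double or triple edge where a_ij * a_ji = 2 or 3), the diagram is a chain of 7 nodes with a double edge at one end; the terminal node there is the unique short simple root (B_7). One simple-root ordering that puts it in standard form is (alpha_1, alpha_3, alpha_4, alpha_7, alpha_5, alpha_6, alpha_2). So the algebra is type B_7, i.e. so(15).

B_7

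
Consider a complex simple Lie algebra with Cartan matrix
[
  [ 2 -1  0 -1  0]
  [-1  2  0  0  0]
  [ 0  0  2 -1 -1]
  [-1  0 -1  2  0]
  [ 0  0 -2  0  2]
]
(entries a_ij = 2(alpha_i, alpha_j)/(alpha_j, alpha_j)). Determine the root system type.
The matrix has rank 5 with 2's on the diagonal. Reading the off-diagonal entries as Dynkin edges (a single edge where a_ij = a_ji = -1; a double or triple edge where a_ij * a_ji = 2 or 3), the diagram is a chain of 5 nodes with a double edge at one end; the terminal node there is the unique long simple root (C_5). One simple-root ordering that puts it in standard form is (alpha_2, alpha_1, alpha_4, alpha_3, alpha_5). So the algebra is type C_5, i.e. sp(10).

C_5 (sp(10))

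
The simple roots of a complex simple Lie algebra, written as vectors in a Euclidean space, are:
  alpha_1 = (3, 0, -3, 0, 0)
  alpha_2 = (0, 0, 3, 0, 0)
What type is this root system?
Compute the Cartan integers a_ij = 2(alpha_i, alpha_j)/(alpha_j, alpha_j); the resulting 2x2 Cartan matrix is
[[2, -2], [-1, 2]].
The roots have two lengths (squared-length ratio 2:1); the short ones are alpha_{2}. The associated Dynkin diagram is a chain of 2 nodes with a double edge at one end; the terminal node there is the unique short simple root (B_2), so the type is B_2 (the algebra so(5)).

B_2 (so(5))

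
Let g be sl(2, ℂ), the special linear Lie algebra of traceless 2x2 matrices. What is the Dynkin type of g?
A_1 (sl(2))

This is sl(2), which has dimension 2^2 - 1 = 3 and rank 2 - 1 = 1 (a Cartan subalgebra is the diagonal traceless matrices). In the classification of classical Lie algebras, the special linear algebra sl(n+1) has type A_n; here n = 1, so the Dynkin diagram is a chain of 1 nodes with single edges (A_1). Hence the type is A_1.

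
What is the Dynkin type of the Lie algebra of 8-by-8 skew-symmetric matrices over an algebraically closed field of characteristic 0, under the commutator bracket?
This is so(8) with 8 even, which has dimension 8(8-1)/2 = 28 and rank 8/2 = 4. In the classification of classical Lie algebras, the orthogonal algebra so(2n) in an even number of variables has type D_n; here n = 4, so the Dynkin diagram is a chain of 2 nodes with a fork of two nodes at one end (D_4). Hence the type is D_4.

D_4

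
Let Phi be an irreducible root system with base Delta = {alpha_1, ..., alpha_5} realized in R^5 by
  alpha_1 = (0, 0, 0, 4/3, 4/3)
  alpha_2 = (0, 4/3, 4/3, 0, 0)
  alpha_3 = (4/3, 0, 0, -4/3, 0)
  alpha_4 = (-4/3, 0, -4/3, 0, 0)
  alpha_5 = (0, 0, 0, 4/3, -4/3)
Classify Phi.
Compute the Cartan integers a_ij = 2(alpha_i, alpha_j)/(alpha_j, alpha_j); the resulting 5x5 Cartan matrix is
[[2, 0, -1, 0, 0], [0, 2, 0, -1, 0], [-1, 0, 2, -1, -1], [0, -1, -1, 2, 0], [0, 0, -1, 0, 2]].
All simple roots have the same length, so the diagram is simply laced. The associated Dynkin diagram is a chain of 3 nodes with a fork of two nodes at one end (D_5), so the type is D_5 (the algebra so(10)).

D5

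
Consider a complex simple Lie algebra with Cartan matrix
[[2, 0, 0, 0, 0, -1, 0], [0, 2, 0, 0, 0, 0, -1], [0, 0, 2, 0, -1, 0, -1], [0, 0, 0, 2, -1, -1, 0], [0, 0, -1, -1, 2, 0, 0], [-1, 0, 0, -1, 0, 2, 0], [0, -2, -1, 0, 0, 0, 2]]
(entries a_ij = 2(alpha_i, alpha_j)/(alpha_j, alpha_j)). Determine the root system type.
type B_7

The matrix has rank 7 with 2's on the diagonal. Reading the off-diagonal entries as Dynkin edges (a single edge where a_ij = a_ji = -1; a double or triple edge where a_ij * a_ji = 2 or 3), the diagram is a chain of 7 nodes with a double edge at one end; the terminal node there is the unique short simple root (B_7). One simple-root ordering that puts it in standard form is (alpha_1, alpha_6, alpha_4, alpha_5, alpha_3, alpha_7, alpha_2). So the algebra is type B_7, i.e. so(15).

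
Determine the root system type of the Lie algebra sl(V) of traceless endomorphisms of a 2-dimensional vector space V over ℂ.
This is sl(2), which has dimension 2^2 - 1 = 3 and rank 2 - 1 = 1 (a Cartan subalgebra is the diagonal traceless matrices). In the classification of classical Lie algebras, the special linear algebra sl(n+1) has type A_n; here n = 1, so the Dynkin diagram is a chain of 1 nodes with single edges (A_1). Hence the type is A_1.

A_1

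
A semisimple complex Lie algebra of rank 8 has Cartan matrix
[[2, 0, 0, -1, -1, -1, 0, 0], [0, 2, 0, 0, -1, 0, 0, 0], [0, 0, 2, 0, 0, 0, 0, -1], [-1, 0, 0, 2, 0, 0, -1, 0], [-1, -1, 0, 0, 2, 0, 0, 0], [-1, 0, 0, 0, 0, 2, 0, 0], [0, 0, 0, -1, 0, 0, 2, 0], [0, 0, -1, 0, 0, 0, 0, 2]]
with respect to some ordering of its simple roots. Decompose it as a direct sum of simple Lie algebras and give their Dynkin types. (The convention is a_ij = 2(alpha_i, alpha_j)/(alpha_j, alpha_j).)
A_2 ⊕ E_6

The diagram associated to this matrix has two connected components: the simple roots {alpha_3, alpha_8} form a chain of 2 nodes with single edges (A_2), and {alpha_1, alpha_2, alpha_4, alpha_5, alpha_6, alpha_7} form a chain of 5 nodes with one extra node attached to the third node from one end (E_6). A semisimple Lie algebra decomposes uniquely as the direct sum of simple ideals, one per connected component of its Dynkin diagram, so g ≅ A_2 ⊕ E_6 (dimension 8 + 78 = 86).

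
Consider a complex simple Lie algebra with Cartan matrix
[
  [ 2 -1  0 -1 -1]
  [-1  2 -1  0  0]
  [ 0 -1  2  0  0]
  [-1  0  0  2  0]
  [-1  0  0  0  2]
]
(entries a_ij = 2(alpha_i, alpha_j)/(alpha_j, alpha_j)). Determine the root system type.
The matrix has rank 5 with 2's on the diagonal. Reading the off-diagonal entries as Dynkin edges (a single edge where a_ij = a_ji = -1; a double or triple edge where a_ij * a_ji = 2 or 3), the diagram is a chain of 3 nodes with a fork of two nodes at one end (D_5). One simple-root ordering that puts it in standard form is (alpha_3, alpha_2, alpha_1, alpha_5, alpha_4). So the algebra is type D_5, i.e. so(10).

D_5 (so(10))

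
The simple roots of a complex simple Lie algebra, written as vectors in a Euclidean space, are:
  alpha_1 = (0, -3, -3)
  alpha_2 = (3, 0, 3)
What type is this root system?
Compute the Cartan integers a_ij = 2(alpha_i, alpha_j)/(alpha_j, alpha_j); the resulting 2x2 Cartan matrix is
[[2, -1], [-1, 2]].
All simple roots have the same length, so the diagram is simply laced. The associated Dynkin diagram is a chain of 2 nodes with single edges (A_2), so the type is A_2 (the algebra sl(3)).

A_2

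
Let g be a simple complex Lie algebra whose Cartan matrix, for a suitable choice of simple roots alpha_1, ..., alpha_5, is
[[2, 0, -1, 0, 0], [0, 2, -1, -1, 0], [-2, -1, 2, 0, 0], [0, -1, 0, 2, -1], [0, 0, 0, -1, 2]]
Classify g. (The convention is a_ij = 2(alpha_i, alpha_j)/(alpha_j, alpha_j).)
The matrix has rank 5 with 2's on the diagonal. Reading the off-diagonal entries as Dynkin edges (a single edge where a_ij = a_ji = -1; a double or triple edge where a_ij * a_ji = 2 or 3), the diagram is a chain of 5 nodes with a double edge at one end; the terminal node there is the unique short simple root (B_5). One simple-root ordering that puts it in standard form is (alpha_5, alpha_4, alpha_2, alpha_3, alpha_1). So the algebra is type B_5, i.e. so(11).

type B_5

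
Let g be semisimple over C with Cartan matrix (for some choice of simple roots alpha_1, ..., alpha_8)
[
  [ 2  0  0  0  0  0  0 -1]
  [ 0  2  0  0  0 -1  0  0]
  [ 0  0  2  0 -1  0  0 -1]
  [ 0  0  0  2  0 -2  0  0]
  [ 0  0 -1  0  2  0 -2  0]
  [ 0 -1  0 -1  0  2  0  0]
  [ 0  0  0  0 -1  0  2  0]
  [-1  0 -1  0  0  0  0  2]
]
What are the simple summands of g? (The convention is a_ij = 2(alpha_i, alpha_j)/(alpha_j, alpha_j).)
type B_5 ⊕ type C_3

The diagram associated to this matrix has two connected components: the simple roots {alpha_1, alpha_3, alpha_5, alpha_7, alpha_8} form a chain of 5 nodes with a double edge at one end; the terminal node there is the unique short simple root (B_5), and {alpha_2, alpha_4, alpha_6} form a chain of 3 nodes with a double edge at one end; the terminal node there is the unique long simple root (C_3). A semisimple Lie algebra decomposes uniquely as the direct sum of simple ideals, one per connected component of its Dynkin diagram, so g ≅ B_5 ⊕ C_3 (dimension 55 + 21 = 76).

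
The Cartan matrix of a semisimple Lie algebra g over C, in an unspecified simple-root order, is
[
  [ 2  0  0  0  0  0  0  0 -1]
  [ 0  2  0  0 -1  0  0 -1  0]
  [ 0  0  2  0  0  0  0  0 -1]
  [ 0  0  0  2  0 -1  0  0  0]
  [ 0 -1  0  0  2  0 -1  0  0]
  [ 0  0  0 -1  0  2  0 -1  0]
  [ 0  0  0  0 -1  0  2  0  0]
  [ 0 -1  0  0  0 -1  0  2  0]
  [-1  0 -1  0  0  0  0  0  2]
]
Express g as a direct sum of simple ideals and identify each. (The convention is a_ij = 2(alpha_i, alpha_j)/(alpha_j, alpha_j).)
The diagram associated to this matrix has two connected components: the simple roots {alpha_1, alpha_3, alpha_9} form a chain of 3 nodes with single edges (A_3), and {alpha_2, alpha_4, alpha_5, alpha_6, alpha_7, alpha_8} form a chain of 6 nodes with single edges (A_6). A semisimple Lie algebra decomposes uniquely as the direct sum of simple ideals, one per connected component of its Dynkin diagram, so g ≅ A_3 ⊕ A_6 (dimension 15 + 48 = 63).

A3 + A6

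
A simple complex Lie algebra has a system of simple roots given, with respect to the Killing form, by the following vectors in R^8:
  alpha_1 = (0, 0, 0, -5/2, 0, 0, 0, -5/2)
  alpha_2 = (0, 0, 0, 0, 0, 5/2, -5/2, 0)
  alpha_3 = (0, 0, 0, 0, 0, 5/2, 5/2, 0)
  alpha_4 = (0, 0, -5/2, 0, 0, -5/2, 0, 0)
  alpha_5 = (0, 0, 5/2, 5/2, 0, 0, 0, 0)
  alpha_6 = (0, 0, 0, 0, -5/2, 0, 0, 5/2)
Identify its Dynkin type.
Compute the Cartan integers a_ij = 2(alpha_i, alpha_j)/(alpha_j, alpha_j); the resulting 6x6 Cartan matrix is
[[2, 0, 0, 0, -1, -1], [0, 2, 0, -1, 0, 0], [0, 0, 2, -1, 0, 0], [0, -1, -1, 2, -1, 0], [-1, 0, 0, -1, 2, 0], [-1, 0, 0, 0, 0, 2]].
All simple roots have the same length, so the diagram is simply laced. The associated Dynkin diagram is a chain of 4 nodes with a fork of two nodes at one end (D_6), so the type is D_6 (the algebra so(12)).

D_6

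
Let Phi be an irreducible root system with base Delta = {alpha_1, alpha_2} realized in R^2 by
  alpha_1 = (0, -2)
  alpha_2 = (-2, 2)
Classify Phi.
type B_2

Compute the Cartan integers a_ij = 2(alpha_i, alpha_j)/(alpha_j, alpha_j); the resulting 2x2 Cartan matrix is
[[2, -1], [-2, 2]].
The roots have two lengths (squared-length ratio 2:1); the short ones are alpha_{1}. The associated Dynkin diagram is a chain of 2 nodes with a double edge at one end; the terminal node there is the unique short simple root (B_2), so the type is B_2 (the algebra so(5)).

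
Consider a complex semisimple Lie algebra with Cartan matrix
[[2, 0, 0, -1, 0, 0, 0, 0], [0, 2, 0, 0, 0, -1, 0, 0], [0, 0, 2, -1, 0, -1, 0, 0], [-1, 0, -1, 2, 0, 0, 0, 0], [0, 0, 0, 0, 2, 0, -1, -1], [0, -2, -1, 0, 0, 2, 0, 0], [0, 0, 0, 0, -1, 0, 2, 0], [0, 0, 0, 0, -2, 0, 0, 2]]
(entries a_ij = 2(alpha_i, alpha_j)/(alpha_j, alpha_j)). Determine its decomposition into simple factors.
The diagram associated to this matrix has two connected components: the simple roots {alpha_1, alpha_2, alpha_3, alpha_4, alpha_6} form a chain of 5 nodes with a double edge at one end; the terminal node there is the unique short simple root (B_5), and {alpha_5, alpha_7, alpha_8} form a chain of 3 nodes with a double edge at one end; the terminal node there is the unique long simple root (C_3). A semisimple Lie algebra decomposes uniquely as the direct sum of simple ideals, one per connected component of its Dynkin diagram, so g ≅ B_5 ⊕ C_3 (dimension 55 + 21 = 76).

B_5 (so(11)) ⊕ C_3 (sp(6))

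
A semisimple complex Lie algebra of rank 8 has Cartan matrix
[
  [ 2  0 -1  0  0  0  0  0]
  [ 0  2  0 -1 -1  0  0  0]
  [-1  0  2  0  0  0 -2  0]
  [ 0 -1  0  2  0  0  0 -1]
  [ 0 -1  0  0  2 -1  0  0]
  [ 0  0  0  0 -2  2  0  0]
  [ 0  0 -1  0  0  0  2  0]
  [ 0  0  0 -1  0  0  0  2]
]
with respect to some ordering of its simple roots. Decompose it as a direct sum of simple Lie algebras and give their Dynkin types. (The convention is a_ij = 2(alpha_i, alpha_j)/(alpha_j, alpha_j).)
The diagram associated to this matrix has two connected components: the simple roots {alpha_1, alpha_3, alpha_7} form a chain of 3 nodes with a double edge at one end; the terminal node there is the unique short simple root (B_3), and {alpha_2, alpha_4, alpha_5, alpha_6, alpha_8} form a chain of 5 nodes with a double edge at one end; the terminal node there is the unique long simple root (C_5). A semisimple Lie algebra decomposes uniquely as the direct sum of simple ideals, one per connected component of its Dynkin diagram, so g ≅ B_3 ⊕ C_5 (dimension 21 + 55 = 76).

B3 + C5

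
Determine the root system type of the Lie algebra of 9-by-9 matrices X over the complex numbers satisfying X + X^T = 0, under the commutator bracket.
B_4 (so(9))

This is so(9) with 9 odd, which has dimension 9(9-1)/2 = 36 and rank (9-1)/2 = 4. In the classification of classical Lie algebras, the orthogonal algebra so(2n+1) in an odd number of variables has type B_n; here n = 4, so the Dynkin diagram is a chain of 4 nodes with a double edge at one end; the terminal node there is the unique short simple root (B_4). Hence the type is B_4.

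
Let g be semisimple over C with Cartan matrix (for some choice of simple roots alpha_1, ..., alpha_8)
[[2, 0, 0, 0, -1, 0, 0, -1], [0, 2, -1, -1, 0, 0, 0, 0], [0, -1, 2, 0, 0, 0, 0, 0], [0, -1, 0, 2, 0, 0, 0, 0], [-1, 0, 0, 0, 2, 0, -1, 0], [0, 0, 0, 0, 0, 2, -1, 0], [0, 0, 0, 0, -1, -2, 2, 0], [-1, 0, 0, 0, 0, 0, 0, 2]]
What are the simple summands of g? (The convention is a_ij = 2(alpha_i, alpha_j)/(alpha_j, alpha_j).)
A_3 ⊕ B_5

The diagram associated to this matrix has two connected components: the simple roots {alpha_2, alpha_3, alpha_4} form a chain of 3 nodes with single edges (A_3), and {alpha_1, alpha_5, alpha_6, alpha_7, alpha_8} form a chain of 5 nodes with a double edge at one end; the terminal node there is the unique short simple root (B_5). A semisimple Lie algebra decomposes uniquely as the direct sum of simple ideals, one per connected component of its Dynkin diagram, so g ≅ A_3 ⊕ B_5 (dimension 15 + 55 = 70).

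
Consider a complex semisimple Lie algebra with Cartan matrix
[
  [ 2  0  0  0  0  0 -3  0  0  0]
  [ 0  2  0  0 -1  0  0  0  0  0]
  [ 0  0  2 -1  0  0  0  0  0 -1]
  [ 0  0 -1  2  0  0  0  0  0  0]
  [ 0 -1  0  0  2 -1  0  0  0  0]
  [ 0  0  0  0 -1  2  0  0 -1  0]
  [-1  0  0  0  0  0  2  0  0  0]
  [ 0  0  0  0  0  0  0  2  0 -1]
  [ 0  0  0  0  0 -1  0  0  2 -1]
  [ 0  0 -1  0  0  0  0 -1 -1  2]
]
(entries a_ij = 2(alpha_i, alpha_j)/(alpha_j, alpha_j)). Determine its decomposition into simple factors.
The diagram associated to this matrix has two connected components: the simple roots {alpha_2, alpha_3, alpha_4, alpha_5, alpha_6, alpha_8, alpha_9, alpha_10} form a chain of 7 nodes with one extra node attached to the third node from one end (E_8), and {alpha_1, alpha_7} form two nodes joined by a triple edge (G_2). A semisimple Lie algebra decomposes uniquely as the direct sum of simple ideals, one per connected component of its Dynkin diagram, so g ≅ E_8 ⊕ G_2 (dimension 248 + 14 = 262).

type E_8 ⊕ type G_2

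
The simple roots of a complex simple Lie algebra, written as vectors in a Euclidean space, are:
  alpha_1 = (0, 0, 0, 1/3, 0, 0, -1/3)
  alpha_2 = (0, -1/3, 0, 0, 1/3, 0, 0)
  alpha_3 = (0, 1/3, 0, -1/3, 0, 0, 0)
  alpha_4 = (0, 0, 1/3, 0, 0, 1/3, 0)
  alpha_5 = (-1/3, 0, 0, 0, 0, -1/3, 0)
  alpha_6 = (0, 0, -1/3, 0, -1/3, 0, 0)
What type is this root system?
Compute the Cartan integers a_ij = 2(alpha_i, alpha_j)/(alpha_j, alpha_j); the resulting 6x6 Cartan matrix is
[[2, 0, -1, 0, 0, 0], [0, 2, -1, 0, 0, -1], [-1, -1, 2, 0, 0, 0], [0, 0, 0, 2, -1, -1], [0, 0, 0, -1, 2, 0], [0, -1, 0, -1, 0, 2]].
All simple roots have the same length, so the diagram is simply laced. The associated Dynkin diagram is a chain of 6 nodes with single edges (A_6), so the type is A_6 (the algebra sl(7)).

A_6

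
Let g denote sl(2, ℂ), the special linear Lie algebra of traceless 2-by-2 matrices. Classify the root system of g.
A1

This is sl(2), which has dimension 2^2 - 1 = 3 and rank 2 - 1 = 1 (a Cartan subalgebra is the diagonal traceless matrices). In the classification of classical Lie algebras, the special linear algebra sl(n+1) has type A_n; here n = 1, so the Dynkin diagram is a chain of 1 nodes with single edges (A_1). Hence the type is A_1.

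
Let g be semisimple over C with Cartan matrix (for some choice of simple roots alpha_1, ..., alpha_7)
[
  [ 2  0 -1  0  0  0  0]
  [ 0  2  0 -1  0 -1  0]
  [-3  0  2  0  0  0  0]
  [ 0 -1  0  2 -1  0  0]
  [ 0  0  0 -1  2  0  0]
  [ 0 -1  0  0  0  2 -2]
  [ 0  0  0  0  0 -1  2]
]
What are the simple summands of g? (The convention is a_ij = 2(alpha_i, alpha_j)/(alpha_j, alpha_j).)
B5 ⊕ G2

The diagram associated to this matrix has two connected components: the simple roots {alpha_2, alpha_4, alpha_5, alpha_6, alpha_7} form a chain of 5 nodes with a double edge at one end; the terminal node there is the unique short simple root (B_5), and {alpha_1, alpha_3} form two nodes joined by a triple edge (G_2). A semisimple Lie algebra decomposes uniquely as the direct sum of simple ideals, one per connected component of its Dynkin diagram, so g ≅ B_5 ⊕ G_2 (dimension 55 + 14 = 69).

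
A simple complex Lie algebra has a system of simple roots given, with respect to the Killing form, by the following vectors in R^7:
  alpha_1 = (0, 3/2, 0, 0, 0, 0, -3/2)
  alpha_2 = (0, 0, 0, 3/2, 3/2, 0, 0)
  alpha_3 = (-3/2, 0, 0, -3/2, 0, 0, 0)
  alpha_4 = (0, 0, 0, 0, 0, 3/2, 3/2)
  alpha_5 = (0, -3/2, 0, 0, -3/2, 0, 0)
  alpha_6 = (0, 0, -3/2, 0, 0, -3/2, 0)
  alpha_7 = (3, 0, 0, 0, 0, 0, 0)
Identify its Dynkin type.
Compute the Cartan integers a_ij = 2(alpha_i, alpha_j)/(alpha_j, alpha_j); the resulting 7x7 Cartan matrix is
[[2, 0, 0, -1, -1, 0, 0], [0, 2, -1, 0, -1, 0, 0], [0, -1, 2, 0, 0, 0, -1], [-1, 0, 0, 2, 0, -1, 0], [-1, -1, 0, 0, 2, 0, 0], [0, 0, 0, -1, 0, 2, 0], [0, 0, -2, 0, 0, 0, 2]].
The roots have two lengths (squared-length ratio 2:1); the short ones are alpha_{1,2,3,4,5,6}. The associated Dynkin diagram is a chain of 7 nodes with a double edge at one end; the terminal node there is the unique long simple root (C_7), so the type is C_7 (the algebra sp(14)).

C_7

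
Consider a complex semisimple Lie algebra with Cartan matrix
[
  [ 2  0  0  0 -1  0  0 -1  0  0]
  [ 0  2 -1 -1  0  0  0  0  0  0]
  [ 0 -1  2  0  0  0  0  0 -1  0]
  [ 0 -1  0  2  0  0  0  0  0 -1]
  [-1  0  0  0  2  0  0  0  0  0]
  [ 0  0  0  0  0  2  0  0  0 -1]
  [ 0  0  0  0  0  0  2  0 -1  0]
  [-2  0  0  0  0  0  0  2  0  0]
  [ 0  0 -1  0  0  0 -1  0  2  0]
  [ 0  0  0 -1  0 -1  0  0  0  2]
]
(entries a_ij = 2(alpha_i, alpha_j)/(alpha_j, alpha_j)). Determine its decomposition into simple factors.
A7 + C3

The diagram associated to this matrix has two connected components: the simple roots {alpha_2, alpha_3, alpha_4, alpha_6, alpha_7, alpha_9, alpha_10} form a chain of 7 nodes with single edges (A_7), and {alpha_1, alpha_5, alpha_8} form a chain of 3 nodes with a double edge at one end; the terminal node there is the unique long simple root (C_3). A semisimple Lie algebra decomposes uniquely as the direct sum of simple ideals, one per connected component of its Dynkin diagram, so g ≅ A_7 ⊕ C_3 (dimension 63 + 21 = 84).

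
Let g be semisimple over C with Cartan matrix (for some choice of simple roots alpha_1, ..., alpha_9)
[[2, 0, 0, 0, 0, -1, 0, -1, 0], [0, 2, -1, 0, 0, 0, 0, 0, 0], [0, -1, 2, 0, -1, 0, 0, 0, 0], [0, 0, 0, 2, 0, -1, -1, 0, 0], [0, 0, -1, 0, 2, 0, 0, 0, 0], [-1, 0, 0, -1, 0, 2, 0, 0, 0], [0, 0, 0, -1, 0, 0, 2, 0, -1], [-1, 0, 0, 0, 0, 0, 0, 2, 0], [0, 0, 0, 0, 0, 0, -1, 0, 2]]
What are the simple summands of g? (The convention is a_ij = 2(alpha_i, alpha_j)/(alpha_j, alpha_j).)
type A_3 + type A_6

The diagram associated to this matrix has two connected components: the simple roots {alpha_2, alpha_3, alpha_5} form a chain of 3 nodes with single edges (A_3), and {alpha_1, alpha_4, alpha_6, alpha_7, alpha_8, alpha_9} form a chain of 6 nodes with single edges (A_6). A semisimple Lie algebra decomposes uniquely as the direct sum of simple ideals, one per connected component of its Dynkin diagram, so g ≅ A_3 ⊕ A_6 (dimension 15 + 48 = 63).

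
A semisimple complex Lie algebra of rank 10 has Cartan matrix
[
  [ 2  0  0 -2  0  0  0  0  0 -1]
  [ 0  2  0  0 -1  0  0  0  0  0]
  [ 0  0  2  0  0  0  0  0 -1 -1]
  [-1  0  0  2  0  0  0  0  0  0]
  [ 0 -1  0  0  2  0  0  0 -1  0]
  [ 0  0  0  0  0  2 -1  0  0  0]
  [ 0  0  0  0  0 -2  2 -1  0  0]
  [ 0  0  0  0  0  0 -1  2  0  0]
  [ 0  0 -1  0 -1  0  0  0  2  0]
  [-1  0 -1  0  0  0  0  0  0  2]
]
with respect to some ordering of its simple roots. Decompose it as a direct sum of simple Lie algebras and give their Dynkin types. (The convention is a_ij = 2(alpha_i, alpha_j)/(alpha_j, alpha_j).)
The diagram associated to this matrix has two connected components: the simple roots {alpha_6, alpha_7, alpha_8} form a chain of 3 nodes with a double edge at one end; the terminal node there is the unique short simple root (B_3), and {alpha_1, alpha_2, alpha_3, alpha_4, alpha_5, alpha_9, alpha_10} form a chain of 7 nodes with a double edge at one end; the terminal node there is the unique short simple root (B_7). A semisimple Lie algebra decomposes uniquely as the direct sum of simple ideals, one per connected component of its Dynkin diagram, so g ≅ B_3 ⊕ B_7 (dimension 21 + 105 = 126).

B3 ⊕ B7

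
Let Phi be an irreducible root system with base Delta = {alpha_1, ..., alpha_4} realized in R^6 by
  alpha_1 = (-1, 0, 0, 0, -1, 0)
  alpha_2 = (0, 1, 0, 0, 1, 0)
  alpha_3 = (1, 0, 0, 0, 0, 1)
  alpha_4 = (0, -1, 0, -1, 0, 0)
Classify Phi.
Compute the Cartan integers a_ij = 2(alpha_i, alpha_j)/(alpha_j, alpha_j); the resulting 4x4 Cartan matrix is
[[2, -1, -1, 0], [-1, 2, 0, -1], [-1, 0, 2, 0], [0, -1, 0, 2]].
All simple roots have the same length, so the diagram is simply laced. The associated Dynkin diagram is a chain of 4 nodes with single edges (A_4), so the type is A_4 (the algebra sl(5)).

type A_4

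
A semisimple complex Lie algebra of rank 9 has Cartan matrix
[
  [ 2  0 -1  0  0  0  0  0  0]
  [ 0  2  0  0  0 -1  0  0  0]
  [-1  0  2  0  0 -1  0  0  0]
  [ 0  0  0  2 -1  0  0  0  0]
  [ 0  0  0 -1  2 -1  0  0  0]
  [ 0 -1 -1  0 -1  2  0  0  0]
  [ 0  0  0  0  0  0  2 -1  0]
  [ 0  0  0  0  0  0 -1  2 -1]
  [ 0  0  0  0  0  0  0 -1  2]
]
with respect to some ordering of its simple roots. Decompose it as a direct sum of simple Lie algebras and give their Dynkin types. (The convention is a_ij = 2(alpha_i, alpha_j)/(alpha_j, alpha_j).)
The diagram associated to this matrix has two connected components: the simple roots {alpha_7, alpha_8, alpha_9} form a chain of 3 nodes with single edges (A_3), and {alpha_1, alpha_2, alpha_3, alpha_4, alpha_5, alpha_6} form a chain of 5 nodes with one extra node attached to the third node from one end (E_6). A semisimple Lie algebra decomposes uniquely as the direct sum of simple ideals, one per connected component of its Dynkin diagram, so g ≅ A_3 ⊕ E_6 (dimension 15 + 78 = 93).

A_3 (sl(4)) + E_6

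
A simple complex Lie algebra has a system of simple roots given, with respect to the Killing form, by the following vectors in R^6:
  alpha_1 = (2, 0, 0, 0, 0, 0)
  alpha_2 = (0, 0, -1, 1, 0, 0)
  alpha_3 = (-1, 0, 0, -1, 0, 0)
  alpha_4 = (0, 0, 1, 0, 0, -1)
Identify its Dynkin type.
C_4 (sp(8))

Compute the Cartan integers a_ij = 2(alpha_i, alpha_j)/(alpha_j, alpha_j); the resulting 4x4 Cartan matrix is
[[2, 0, -2, 0], [0, 2, -1, -1], [-1, -1, 2, 0], [0, -1, 0, 2]].
The roots have two lengths (squared-length ratio 2:1); the short ones are alpha_{2,3,4}. The associated Dynkin diagram is a chain of 4 nodes with a double edge at one end; the terminal node there is the unique long simple root (C_4), so the type is C_4 (the algebra sp(8)).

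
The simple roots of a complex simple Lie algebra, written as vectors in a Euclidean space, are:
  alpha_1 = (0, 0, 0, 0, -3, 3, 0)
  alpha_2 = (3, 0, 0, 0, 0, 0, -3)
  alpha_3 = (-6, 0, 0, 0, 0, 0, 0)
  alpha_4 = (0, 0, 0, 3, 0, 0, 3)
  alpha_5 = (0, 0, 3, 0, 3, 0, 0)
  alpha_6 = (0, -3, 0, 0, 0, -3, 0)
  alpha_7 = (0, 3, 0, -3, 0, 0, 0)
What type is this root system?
Compute the Cartan integers a_ij = 2(alpha_i, alpha_j)/(alpha_j, alpha_j); the resulting 7x7 Cartan matrix is
[[2, 0, 0, 0, -1, -1, 0], [0, 2, -1, -1, 0, 0, 0], [0, -2, 2, 0, 0, 0, 0], [0, -1, 0, 2, 0, 0, -1], [-1, 0, 0, 0, 2, 0, 0], [-1, 0, 0, 0, 0, 2, -1], [0, 0, 0, -1, 0, -1, 2]].
The roots have two lengths (squared-length ratio 2:1); the short ones are alpha_{1,2,4,5,6,7}. The associated Dynkin diagram is a chain of 7 nodes with a double edge at one end; the terminal node there is the unique long simple root (C_7), so the type is C_7 (the algebra sp(14)).

type C_7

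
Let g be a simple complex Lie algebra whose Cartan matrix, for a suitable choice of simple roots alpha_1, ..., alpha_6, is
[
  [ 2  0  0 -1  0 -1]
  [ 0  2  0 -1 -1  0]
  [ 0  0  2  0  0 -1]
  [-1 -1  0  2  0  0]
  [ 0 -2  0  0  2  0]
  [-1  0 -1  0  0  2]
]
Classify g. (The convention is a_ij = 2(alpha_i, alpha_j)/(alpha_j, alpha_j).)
The matrix has rank 6 with 2's on the diagonal. Reading the off-diagonal entries as Dynkin edges (a single edge where a_ij = a_ji = -1; a double or triple edge where a_ij * a_ji = 2 or 3), the diagram is a chain of 6 nodes with a double edge at one end; the terminal node there is the unique long simple root (C_6). One simple-root ordering that puts it in standard form is (alpha_3, alpha_6, alpha_1, alpha_4, alpha_2, alpha_5). So the algebra is type C_6, i.e. sp(12).

type C_6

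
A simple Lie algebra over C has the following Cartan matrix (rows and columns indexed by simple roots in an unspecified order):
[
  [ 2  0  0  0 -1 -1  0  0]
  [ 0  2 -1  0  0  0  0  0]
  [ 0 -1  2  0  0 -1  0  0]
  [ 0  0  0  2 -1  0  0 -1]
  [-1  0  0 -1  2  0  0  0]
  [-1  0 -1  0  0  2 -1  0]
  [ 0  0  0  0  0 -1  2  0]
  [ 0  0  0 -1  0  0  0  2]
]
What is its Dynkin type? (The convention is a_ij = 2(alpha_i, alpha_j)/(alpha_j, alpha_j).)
The matrix has rank 8 with 2's on the diagonal. Reading the off-diagonal entries as Dynkin edges (a single edge where a_ij = a_ji = -1; a double or triple edge where a_ij * a_ji = 2 or 3), the diagram is a chain of 7 nodes with one extra node attached to the third node from one end (E_8). One simple-root ordering that puts it in standard form is (alpha_2, alpha_7, alpha_3, alpha_6, alpha_1, alpha_5, alpha_4, alpha_8). So the algebra is type E_8.

E8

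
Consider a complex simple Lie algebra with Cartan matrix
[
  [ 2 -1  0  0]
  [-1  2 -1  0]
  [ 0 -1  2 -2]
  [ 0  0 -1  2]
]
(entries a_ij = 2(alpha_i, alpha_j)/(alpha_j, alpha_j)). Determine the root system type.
B_4 (so(9))

The matrix has rank 4 with 2's on the diagonal. Reading the off-diagonal entries as Dynkin edges (a single edge where a_ij = a_ji = -1; a double or triple edge where a_ij * a_ji = 2 or 3), the diagram is a chain of 4 nodes with a double edge at one end; the terminal node there is the unique short simple root (B_4). One simple-root ordering that puts it in standard form is (alpha_1, alpha_2, alpha_3, alpha_4). So the algebra is type B_4, i.e. so(9).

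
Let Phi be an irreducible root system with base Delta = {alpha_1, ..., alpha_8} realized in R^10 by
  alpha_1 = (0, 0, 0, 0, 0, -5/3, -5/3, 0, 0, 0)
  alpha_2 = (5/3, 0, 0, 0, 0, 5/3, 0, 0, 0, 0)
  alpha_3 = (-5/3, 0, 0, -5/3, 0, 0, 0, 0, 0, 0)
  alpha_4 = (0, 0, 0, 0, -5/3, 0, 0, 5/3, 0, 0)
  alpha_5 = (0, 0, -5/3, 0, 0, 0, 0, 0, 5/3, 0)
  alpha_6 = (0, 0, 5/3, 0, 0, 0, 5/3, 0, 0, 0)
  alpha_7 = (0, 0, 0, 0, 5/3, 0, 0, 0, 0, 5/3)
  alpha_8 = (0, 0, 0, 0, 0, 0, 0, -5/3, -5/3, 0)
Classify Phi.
Compute the Cartan integers a_ij = 2(alpha_i, alpha_j)/(alpha_j, alpha_j); the resulting 8x8 Cartan matrix is
[[2, -1, 0, 0, 0, -1, 0, 0], [-1, 2, -1, 0, 0, 0, 0, 0], [0, -1, 2, 0, 0, 0, 0, 0], [0, 0, 0, 2, 0, 0, -1, -1], [0, 0, 0, 0, 2, -1, 0, -1], [-1, 0, 0, 0, -1, 2, 0, 0], [0, 0, 0, -1, 0, 0, 2, 0], [0, 0, 0, -1, -1, 0, 0, 2]].
All simple roots have the same length, so the diagram is simply laced. The associated Dynkin diagram is a chain of 8 nodes with single edges (A_8), so the type is A_8 (the algebra sl(9)).

A8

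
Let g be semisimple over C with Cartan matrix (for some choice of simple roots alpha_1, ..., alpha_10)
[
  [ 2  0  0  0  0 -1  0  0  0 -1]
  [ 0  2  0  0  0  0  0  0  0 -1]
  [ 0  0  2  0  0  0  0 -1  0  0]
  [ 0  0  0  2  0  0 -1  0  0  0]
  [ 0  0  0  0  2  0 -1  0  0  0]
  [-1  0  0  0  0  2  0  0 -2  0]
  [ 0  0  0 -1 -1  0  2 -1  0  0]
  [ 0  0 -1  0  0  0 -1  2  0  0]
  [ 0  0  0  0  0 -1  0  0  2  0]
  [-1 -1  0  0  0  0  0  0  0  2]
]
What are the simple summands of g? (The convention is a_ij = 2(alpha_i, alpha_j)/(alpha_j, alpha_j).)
The diagram associated to this matrix has two connected components: the simple roots {alpha_1, alpha_2, alpha_6, alpha_9, alpha_10} form a chain of 5 nodes with a double edge at one end; the terminal node there is the unique short simple root (B_5), and {alpha_3, alpha_4, alpha_5, alpha_7, alpha_8} form a chain of 3 nodes with a fork of two nodes at one end (D_5). A semisimple Lie algebra decomposes uniquely as the direct sum of simple ideals, one per connected component of its Dynkin diagram, so g ≅ B_5 ⊕ D_5 (dimension 55 + 45 = 100).

B_5 (so(11)) ⊕ D_5 (so(10))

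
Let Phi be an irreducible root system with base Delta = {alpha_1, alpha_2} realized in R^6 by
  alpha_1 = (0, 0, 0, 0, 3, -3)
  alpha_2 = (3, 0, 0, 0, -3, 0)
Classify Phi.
A2

Compute the Cartan integers a_ij = 2(alpha_i, alpha_j)/(alpha_j, alpha_j); the resulting 2x2 Cartan matrix is
[[2, -1], [-1, 2]].
All simple roots have the same length, so the diagram is simply laced. The associated Dynkin diagram is a chain of 2 nodes with single edges (A_2), so the type is A_2 (the algebra sl(3)).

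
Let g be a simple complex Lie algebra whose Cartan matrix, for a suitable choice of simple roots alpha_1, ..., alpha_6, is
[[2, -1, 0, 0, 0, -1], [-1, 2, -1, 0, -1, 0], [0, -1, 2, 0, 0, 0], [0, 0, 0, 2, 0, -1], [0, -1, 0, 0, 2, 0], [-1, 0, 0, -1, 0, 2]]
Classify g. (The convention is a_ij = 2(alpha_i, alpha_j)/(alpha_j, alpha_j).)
D6

The matrix has rank 6 with 2's on the diagonal. Reading the off-diagonal entries as Dynkin edges (a single edge where a_ij = a_ji = -1; a double or triple edge where a_ij * a_ji = 2 or 3), the diagram is a chain of 4 nodes with a fork of two nodes at one end (D_6). One simple-root ordering that puts it in standard form is (alpha_4, alpha_6, alpha_1, alpha_2, alpha_5, alpha_3). So the algebra is type D_6, i.e. so(12).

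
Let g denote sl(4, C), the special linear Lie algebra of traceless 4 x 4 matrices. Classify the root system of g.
A_3 (sl(4))

This is sl(4), which has dimension 4^2 - 1 = 15 and rank 4 - 1 = 3 (a Cartan subalgebra is the diagonal traceless matrices). In the classification of classical Lie algebras, the special linear algebra sl(n+1) has type A_n; here n = 3, so the Dynkin diagram is a chain of 3 nodes with single edges (A_3). Hence the type is A_3.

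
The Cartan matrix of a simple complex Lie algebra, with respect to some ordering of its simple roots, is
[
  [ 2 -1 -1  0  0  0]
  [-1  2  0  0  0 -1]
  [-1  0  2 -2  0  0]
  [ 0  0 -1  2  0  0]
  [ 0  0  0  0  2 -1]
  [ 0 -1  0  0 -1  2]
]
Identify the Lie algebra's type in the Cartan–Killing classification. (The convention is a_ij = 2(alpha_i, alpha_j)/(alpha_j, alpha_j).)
The matrix has rank 6 with 2's on the diagonal. Reading the off-diagonal entries as Dynkin edges (a single edge where a_ij = a_ji = -1; a double or triple edge where a_ij * a_ji = 2 or 3), the diagram is a chain of 6 nodes with a double edge at one end; the terminal node there is the unique short simple root (B_6). One simple-root ordering that puts it in standard form is (alpha_5, alpha_6, alpha_2, alpha_1, alpha_3, alpha_4). So the algebra is type B_6, i.e. so(13).

B_6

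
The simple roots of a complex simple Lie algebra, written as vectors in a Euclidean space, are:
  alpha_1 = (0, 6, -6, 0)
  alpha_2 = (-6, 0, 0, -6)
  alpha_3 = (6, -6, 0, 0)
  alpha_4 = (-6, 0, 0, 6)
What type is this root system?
D_4

Compute the Cartan integers a_ij = 2(alpha_i, alpha_j)/(alpha_j, alpha_j); the resulting 4x4 Cartan matrix is
[[2, 0, -1, 0], [0, 2, -1, 0], [-1, -1, 2, -1], [0, 0, -1, 2]].
All simple roots have the same length, so the diagram is simply laced. The associated Dynkin diagram is a chain of 2 nodes with a fork of two nodes at one end (D_4), so the type is D_4 (the algebra so(8)).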